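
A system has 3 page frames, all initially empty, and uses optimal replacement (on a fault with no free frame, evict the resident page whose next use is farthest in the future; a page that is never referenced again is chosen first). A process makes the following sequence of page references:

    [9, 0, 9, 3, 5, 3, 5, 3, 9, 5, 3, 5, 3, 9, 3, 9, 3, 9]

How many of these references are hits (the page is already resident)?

14

9 → fault, frames {9}
0 → fault, frames {9,0}
9 → hit
3 → fault, frames {9,0,3}
5 → fault, evict 0, frames {9,3,5}
3 → hit
5 → hit
3 → hit
9 → hit
5 → hit
3 → hit
5 → hit
3 → hit
9 → hit
3 → hit
9 → hit
3 → hit
9 → hit
Hits: 14.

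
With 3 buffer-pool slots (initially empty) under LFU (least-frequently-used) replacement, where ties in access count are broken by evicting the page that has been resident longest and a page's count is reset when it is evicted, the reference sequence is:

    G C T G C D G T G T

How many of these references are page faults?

5

G: miss, frames (G)
C: miss, frames (G C)
T: miss, frames (G C T)
G: hit
C: hit
D: miss, evict T, frames (G C D)
G: hit
T: miss, evict D, frames (G C T)
G: hit
T: hit
Page faults: 5.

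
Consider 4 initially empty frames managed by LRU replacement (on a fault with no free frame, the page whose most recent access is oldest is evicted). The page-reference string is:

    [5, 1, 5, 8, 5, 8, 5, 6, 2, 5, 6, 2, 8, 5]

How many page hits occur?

9

5 -> miss, frames [5]
1 -> miss, frames [5, 1]
5 -> hit
8 -> miss, frames [1, 5, 8]
5 -> hit
8 -> hit
5 -> hit
6 -> miss, frames [1, 8, 5, 6]
2 -> miss, evict 1, frames [8, 5, 6, 2]
5 -> hit
6 -> hit
2 -> hit
8 -> hit
5 -> hit
Hits: 9.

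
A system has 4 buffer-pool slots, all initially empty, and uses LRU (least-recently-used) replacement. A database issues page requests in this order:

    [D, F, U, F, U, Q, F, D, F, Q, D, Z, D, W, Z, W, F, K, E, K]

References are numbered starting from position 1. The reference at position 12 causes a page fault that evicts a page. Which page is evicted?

U

pos 1: D -> miss, frames [D]
pos 2: F -> miss, frames [D, F]
pos 3: U -> miss, frames [D, F, U]
pos 4: F -> hit
pos 5: U -> hit
pos 6: Q -> miss, frames [D, F, U, Q]
pos 7: F -> hit
pos 8: D -> hit
pos 9: F -> hit
pos 10: Q -> hit
pos 11: D -> hit
pos 12: Z -> miss, evict U, frames [F, Q, D, Z]
At position 12, page U is evicted.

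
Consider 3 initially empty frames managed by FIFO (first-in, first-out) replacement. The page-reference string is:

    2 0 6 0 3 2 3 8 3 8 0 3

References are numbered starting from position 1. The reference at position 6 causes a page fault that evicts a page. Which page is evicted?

pos 1: 2: fault, frames {2}
pos 2: 0: fault, frames {2,0}
pos 3: 6: fault, frames {2,0,6}
pos 4: 0: hit
pos 5: 3: fault, evict 2, frames {0,6,3}
pos 6: 2: fault, evict 0, frames {6,3,2}
At position 6, page 0 is evicted.

0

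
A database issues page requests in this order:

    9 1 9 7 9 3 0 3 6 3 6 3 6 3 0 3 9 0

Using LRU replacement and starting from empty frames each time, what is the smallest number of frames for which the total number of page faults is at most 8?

3

f=1: 18 faults
f=2: 9 faults
f=3: 7 faults
f=4: 6 faults
f=5: 6 faults
f=6: 6 faults
Smallest f with faults ≤ 8 is 3.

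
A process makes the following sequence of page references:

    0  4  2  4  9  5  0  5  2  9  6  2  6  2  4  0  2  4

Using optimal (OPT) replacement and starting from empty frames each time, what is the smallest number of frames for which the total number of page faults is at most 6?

5

f=1: 18 faults
f=2: 12 faults
f=3: 8 faults
f=4: 7 faults
f=5: 6 faults
f=6: 6 faults
Smallest f with faults ≤ 6 is 5.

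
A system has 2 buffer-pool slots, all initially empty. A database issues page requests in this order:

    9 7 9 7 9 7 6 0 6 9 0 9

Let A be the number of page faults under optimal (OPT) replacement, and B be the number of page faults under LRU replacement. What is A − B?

-1

Under OPT: F F . . . . F F . F . . → 5 faults.
Under LRU: F F . . . . F F . F F . → 6 faults.
A − B = 5 − 6 = -1.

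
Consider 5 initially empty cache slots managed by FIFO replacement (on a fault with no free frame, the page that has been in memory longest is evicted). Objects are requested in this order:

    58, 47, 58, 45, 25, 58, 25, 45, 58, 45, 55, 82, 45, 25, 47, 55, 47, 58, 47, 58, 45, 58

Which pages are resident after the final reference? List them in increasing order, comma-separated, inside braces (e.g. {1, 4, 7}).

{45, 47, 55, 58, 82}

58 → fault, frames {58}
47 → fault, frames {58,47}
58 → hit
45 → fault, frames {58,47,45}
25 → fault, frames {58,47,45,25}
58 → hit
25 → hit
45 → hit
58 → hit
45 → hit
55 → fault, frames {58,47,45,25,55}
82 → fault, evict 58, frames {47,45,25,55,82}
45 → hit
25 → hit
47 → hit
55 → hit
47 → hit
58 → fault, evict 47, frames {45,25,55,82,58}
47 → fault, evict 45, frames {25,55,82,58,47}
58 → hit
45 → fault, evict 25, frames {55,82,58,47,45}
58 → hit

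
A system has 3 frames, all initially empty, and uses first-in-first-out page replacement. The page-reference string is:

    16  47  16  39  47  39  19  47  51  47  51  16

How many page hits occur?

5

16 → miss, frames {16}
47 → miss, frames {16,47}
16 → hit
39 → miss, frames {16,47,39}
47 → hit
39 → hit
19 → miss, evict 16, frames {47,39,19}
47 → hit
51 → miss, evict 47, frames {39,19,51}
47 → miss, evict 39, frames {19,51,47}
51 → hit
16 → miss, evict 19, frames {51,47,16}
Hits: 5.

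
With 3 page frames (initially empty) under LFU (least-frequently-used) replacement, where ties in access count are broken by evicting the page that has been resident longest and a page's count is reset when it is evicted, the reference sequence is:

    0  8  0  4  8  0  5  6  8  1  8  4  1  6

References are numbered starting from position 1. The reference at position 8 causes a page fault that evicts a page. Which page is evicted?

5

pos 1: 0 → fault, frames {0}
pos 2: 8 → fault, frames {0,8}
pos 3: 0 → hit
pos 4: 4 → fault, frames {0,8,4}
pos 5: 8 → hit
pos 6: 0 → hit
pos 7: 5 → fault, evict 4, frames {0,8,5}
pos 8: 6 → fault, evict 5, frames {0,8,6}
At position 8, page 5 is evicted.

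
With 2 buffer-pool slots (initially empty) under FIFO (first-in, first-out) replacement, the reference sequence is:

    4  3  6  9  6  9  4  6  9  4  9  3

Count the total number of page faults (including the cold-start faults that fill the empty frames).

9

4: fault, frames (4)
3: fault, frames (4 3)
6: fault, evict 4, frames (3 6)
9: fault, evict 3, frames (6 9)
6: hit
9: hit
4: fault, evict 6, frames (9 4)
6: fault, evict 9, frames (4 6)
9: fault, evict 4, frames (6 9)
4: fault, evict 6, frames (9 4)
9: hit
3: fault, evict 9, frames (4 3)
Page faults: 9.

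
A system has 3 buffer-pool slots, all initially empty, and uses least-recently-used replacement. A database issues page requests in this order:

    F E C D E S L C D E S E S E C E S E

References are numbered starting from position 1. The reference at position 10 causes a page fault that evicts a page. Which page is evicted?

L

pos 1: F -> fault, frames [F]
pos 2: E -> fault, frames [F, E]
pos 3: C -> fault, frames [F, E, C]
pos 4: D -> fault, evict F, frames [E, C, D]
pos 5: E -> hit
pos 6: S -> fault, evict C, frames [D, E, S]
pos 7: L -> fault, evict D, frames [E, S, L]
pos 8: C -> fault, evict E, frames [S, L, C]
pos 9: D -> fault, evict S, frames [L, C, D]
pos 10: E -> fault, evict L, frames [C, D, E]
At position 10, page L is evicted.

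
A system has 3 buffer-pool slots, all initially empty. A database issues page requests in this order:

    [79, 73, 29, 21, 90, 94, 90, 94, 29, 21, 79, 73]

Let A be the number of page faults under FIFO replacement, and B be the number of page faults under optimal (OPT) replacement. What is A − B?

Under FIFO: F F F F F F . . F F F F → 10 faults.
Under OPT: F F F F F F . . . F F F → 9 faults.
A − B = 10 − 9 = 1.

1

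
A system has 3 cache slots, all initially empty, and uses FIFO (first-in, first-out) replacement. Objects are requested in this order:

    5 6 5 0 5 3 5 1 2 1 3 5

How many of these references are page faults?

9

5: fault, frames (5)
6: fault, frames (5 6)
5: hit
0: fault, frames (5 6 0)
5: hit
3: fault, evict 5, frames (6 0 3)
5: fault, evict 6, frames (0 3 5)
1: fault, evict 0, frames (3 5 1)
2: fault, evict 3, frames (5 1 2)
1: hit
3: fault, evict 5, frames (1 2 3)
5: fault, evict 1, frames (2 3 5)
Page faults: 9.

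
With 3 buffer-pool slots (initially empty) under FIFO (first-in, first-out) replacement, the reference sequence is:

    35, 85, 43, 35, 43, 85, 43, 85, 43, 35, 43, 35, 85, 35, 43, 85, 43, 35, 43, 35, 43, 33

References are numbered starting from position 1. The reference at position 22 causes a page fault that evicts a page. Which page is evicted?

35

pos 1: 35: miss, frames (35)
pos 2: 85: miss, frames (35 85)
pos 3: 43: miss, frames (35 85 43)
pos 4: 35: hit
pos 5: 43: hit
pos 6: 85: hit
pos 7: 43: hit
pos 8: 85: hit
pos 9: 43: hit
pos 10: 35: hit
pos 11: 43: hit
pos 12: 35: hit
pos 13: 85: hit
pos 14: 35: hit
pos 15: 43: hit
pos 16: 85: hit
pos 17: 43: hit
pos 18: 35: hit
pos 19: 43: hit
pos 20: 35: hit
pos 21: 43: hit
pos 22: 33: miss, evict 35, frames (85 43 33)
At position 22, page 35 is evicted.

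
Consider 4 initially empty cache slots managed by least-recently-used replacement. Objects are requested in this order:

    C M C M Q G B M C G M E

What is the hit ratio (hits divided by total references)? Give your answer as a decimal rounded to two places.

0.42

C -> miss, frames (C)
M -> miss, frames (C M)
C -> hit
M -> hit
Q -> miss, frames (C M Q)
G -> miss, frames (C M Q G)
B -> miss, evict C, frames (M Q G B)
M -> hit
C -> miss, evict Q, frames (G B M C)
G -> hit
M -> hit
E -> miss, evict B, frames (C G M E)
Hits: 5 of 12 references → 5/12 = 0.4167.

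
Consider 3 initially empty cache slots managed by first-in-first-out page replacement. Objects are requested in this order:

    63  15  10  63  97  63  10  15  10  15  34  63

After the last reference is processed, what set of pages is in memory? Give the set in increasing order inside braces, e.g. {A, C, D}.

63: fault, frames (63)
15: fault, frames (63 15)
10: fault, frames (63 15 10)
63: hit
97: fault, evict 63, frames (15 10 97)
63: fault, evict 15, frames (10 97 63)
10: hit
15: fault, evict 10, frames (97 63 15)
10: fault, evict 97, frames (63 15 10)
15: hit
34: fault, evict 63, frames (15 10 34)
63: fault, evict 15, frames (10 34 63)

{10, 34, 63}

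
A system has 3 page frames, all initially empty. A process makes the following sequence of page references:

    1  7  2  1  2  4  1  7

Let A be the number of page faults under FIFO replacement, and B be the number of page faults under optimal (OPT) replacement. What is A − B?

2

Under FIFO: F F F . . F F F → 6 faults.
Under OPT: F F F . . F . . → 4 faults.
A − B = 6 − 4 = 2.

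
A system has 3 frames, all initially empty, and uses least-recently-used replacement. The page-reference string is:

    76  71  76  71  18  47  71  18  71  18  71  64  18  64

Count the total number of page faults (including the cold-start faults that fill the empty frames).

76 -> miss, frames (76)
71 -> miss, frames (76 71)
76 -> hit
71 -> hit
18 -> miss, frames (76 71 18)
47 -> miss, evict 76, frames (71 18 47)
71 -> hit
18 -> hit
71 -> hit
18 -> hit
71 -> hit
64 -> miss, evict 47, frames (18 71 64)
18 -> hit
64 -> hit
Page faults: 5.

5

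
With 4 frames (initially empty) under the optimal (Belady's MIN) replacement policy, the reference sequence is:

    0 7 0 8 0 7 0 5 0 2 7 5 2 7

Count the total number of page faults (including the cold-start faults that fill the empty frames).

0 → miss, frames [0]
7 → miss, frames [0, 7]
0 → hit
8 → miss, frames [0, 7, 8]
0 → hit
7 → hit
0 → hit
5 → miss, frames [0, 7, 8, 5]
0 → hit
2 → miss, evict 8, frames [0, 7, 5, 2]
7 → hit
5 → hit
2 → hit
7 → hit
Page faults: 5.

5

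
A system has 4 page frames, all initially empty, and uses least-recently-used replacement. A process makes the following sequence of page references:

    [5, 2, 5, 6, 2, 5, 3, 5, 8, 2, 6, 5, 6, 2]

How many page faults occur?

6

5 → miss, frames {5}
2 → miss, frames {5,2}
5 → hit
6 → miss, frames {2,5,6}
2 → hit
5 → hit
3 → miss, frames {6,2,5,3}
5 → hit
8 → miss, evict 6, frames {2,3,5,8}
2 → hit
6 → miss, evict 3, frames {5,8,2,6}
5 → hit
6 → hit
2 → hit
Page faults: 6.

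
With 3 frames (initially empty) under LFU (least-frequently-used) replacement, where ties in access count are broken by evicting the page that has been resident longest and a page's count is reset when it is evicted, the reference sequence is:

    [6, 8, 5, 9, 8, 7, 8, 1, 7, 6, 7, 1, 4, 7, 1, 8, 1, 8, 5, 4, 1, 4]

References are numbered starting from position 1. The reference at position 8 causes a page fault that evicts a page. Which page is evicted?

9

pos 1: 6: fault, frames [6]
pos 2: 8: fault, frames [6, 8]
pos 3: 5: fault, frames [6, 8, 5]
pos 4: 9: fault, evict 6, frames [8, 5, 9]
pos 5: 8: hit
pos 6: 7: fault, evict 5, frames [8, 9, 7]
pos 7: 8: hit
pos 8: 1: fault, evict 9, frames [8, 7, 1]
At position 8, page 9 is evicted.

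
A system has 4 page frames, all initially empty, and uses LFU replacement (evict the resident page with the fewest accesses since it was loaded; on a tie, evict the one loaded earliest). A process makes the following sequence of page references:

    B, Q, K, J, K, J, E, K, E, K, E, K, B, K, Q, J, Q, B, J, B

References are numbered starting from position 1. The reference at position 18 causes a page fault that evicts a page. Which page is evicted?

Q

pos 1: B → fault, frames (B)
pos 2: Q → fault, frames (B Q)
pos 3: K → fault, frames (B Q K)
pos 4: J → fault, frames (B Q K J)
pos 5: K → hit
pos 6: J → hit
pos 7: E → fault, evict B, frames (Q K J E)
pos 8: K → hit
pos 9: E → hit
pos 10: K → hit
pos 11: E → hit
pos 12: K → hit
pos 13: B → fault, evict Q, frames (K J E B)
pos 14: K → hit
pos 15: Q → fault, evict B, frames (K J E Q)
pos 16: J → hit
pos 17: Q → hit
pos 18: B → fault, evict Q, frames (K J E B)
At position 18, page Q is evicted.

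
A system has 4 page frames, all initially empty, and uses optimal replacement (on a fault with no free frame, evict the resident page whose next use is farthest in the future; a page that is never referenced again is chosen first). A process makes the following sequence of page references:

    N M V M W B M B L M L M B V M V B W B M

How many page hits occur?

N → fault, frames [N]
M → fault, frames [N, M]
V → fault, frames [N, M, V]
M → hit
W → fault, frames [N, M, V, W]
B → fault, evict N, frames [M, V, W, B]
M → hit
B → hit
L → fault, evict W, frames [M, V, B, L]
M → hit
L → hit
M → hit
B → hit
V → hit
M → hit
V → hit
B → hit
W → fault, evict L, frames [M, V, B, W]
B → hit
M → hit
Hits: 13.

13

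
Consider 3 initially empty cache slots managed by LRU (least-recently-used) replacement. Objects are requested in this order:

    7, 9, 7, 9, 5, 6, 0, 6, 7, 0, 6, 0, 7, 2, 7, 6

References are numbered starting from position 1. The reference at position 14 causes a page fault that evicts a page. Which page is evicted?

6

pos 1: 7 → miss, frames [7]
pos 2: 9 → miss, frames [7, 9]
pos 3: 7 → hit
pos 4: 9 → hit
pos 5: 5 → miss, frames [7, 9, 5]
pos 6: 6 → miss, evict 7, frames [9, 5, 6]
pos 7: 0 → miss, evict 9, frames [5, 6, 0]
pos 8: 6 → hit
pos 9: 7 → miss, evict 5, frames [0, 6, 7]
pos 10: 0 → hit
pos 11: 6 → hit
pos 12: 0 → hit
pos 13: 7 → hit
pos 14: 2 → miss, evict 6, frames [0, 7, 2]
At position 14, page 6 is evicted.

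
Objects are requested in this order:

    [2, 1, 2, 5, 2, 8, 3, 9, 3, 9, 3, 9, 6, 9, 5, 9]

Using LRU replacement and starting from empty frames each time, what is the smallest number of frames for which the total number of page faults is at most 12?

f=1: 16 faults
f=2: 8 faults
f=3: 8 faults
f=4: 8 faults
f=5: 8 faults
f=6: 7 faults
f=7: 7 faults
Smallest f with faults ≤ 12 is 2.

2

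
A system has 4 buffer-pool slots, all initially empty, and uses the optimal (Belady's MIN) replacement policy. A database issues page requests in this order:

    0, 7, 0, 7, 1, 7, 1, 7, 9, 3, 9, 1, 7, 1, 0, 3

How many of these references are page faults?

0 → fault, frames {0}
7 → fault, frames {0,7}
0 → hit
7 → hit
1 → fault, frames {0,7,1}
7 → hit
1 → hit
7 → hit
9 → fault, frames {0,7,1,9}
3 → fault, evict 0, frames {7,1,9,3}
9 → hit
1 → hit
7 → hit
1 → hit
0 → fault, evict 9, frames {7,1,3,0}
3 → hit
Page faults: 6.

6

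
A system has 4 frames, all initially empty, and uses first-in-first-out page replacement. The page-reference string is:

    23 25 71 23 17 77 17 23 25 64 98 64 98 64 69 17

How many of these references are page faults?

23 → fault, frames (23)
25 → fault, frames (23 25)
71 → fault, frames (23 25 71)
23 → hit
17 → fault, frames (23 25 71 17)
77 → fault, evict 23, frames (25 71 17 77)
17 → hit
23 → fault, evict 25, frames (71 17 77 23)
25 → fault, evict 71, frames (17 77 23 25)
64 → fault, evict 17, frames (77 23 25 64)
98 → fault, evict 77, frames (23 25 64 98)
64 → hit
98 → hit
64 → hit
69 → fault, evict 23, frames (25 64 98 69)
17 → fault, evict 25, frames (64 98 69 17)
Page faults: 11.

11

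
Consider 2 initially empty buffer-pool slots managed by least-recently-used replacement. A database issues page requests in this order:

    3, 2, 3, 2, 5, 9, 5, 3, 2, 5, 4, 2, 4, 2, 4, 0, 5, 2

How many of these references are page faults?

3 → fault, frames {3}
2 → fault, frames {3,2}
3 → hit
2 → hit
5 → fault, evict 3, frames {2,5}
9 → fault, evict 2, frames {5,9}
5 → hit
3 → fault, evict 9, frames {5,3}
2 → fault, evict 5, frames {3,2}
5 → fault, evict 3, frames {2,5}
4 → fault, evict 2, frames {5,4}
2 → fault, evict 5, frames {4,2}
4 → hit
2 → hit
4 → hit
0 → fault, evict 2, frames {4,0}
5 → fault, evict 4, frames {0,5}
2 → fault, evict 0, frames {5,2}
Page faults: 12.

12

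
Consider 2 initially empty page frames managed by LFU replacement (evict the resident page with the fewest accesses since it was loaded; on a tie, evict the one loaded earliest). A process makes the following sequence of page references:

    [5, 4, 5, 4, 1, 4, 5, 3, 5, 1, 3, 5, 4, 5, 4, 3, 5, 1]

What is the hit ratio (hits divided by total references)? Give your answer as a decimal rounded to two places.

0.33

5 → fault, frames {5}
4 → fault, frames {5,4}
5 → hit
4 → hit
1 → fault, evict 5, frames {4,1}
4 → hit
5 → fault, evict 1, frames {4,5}
3 → fault, evict 5, frames {4,3}
5 → fault, evict 3, frames {4,5}
1 → fault, evict 5, frames {4,1}
3 → fault, evict 1, frames {4,3}
5 → fault, evict 3, frames {4,5}
4 → hit
5 → hit
4 → hit
3 → fault, evict 5, frames {4,3}
5 → fault, evict 3, frames {4,5}
1 → fault, evict 5, frames {4,1}
Hits: 6 of 18 references → 6/18 = 0.3333.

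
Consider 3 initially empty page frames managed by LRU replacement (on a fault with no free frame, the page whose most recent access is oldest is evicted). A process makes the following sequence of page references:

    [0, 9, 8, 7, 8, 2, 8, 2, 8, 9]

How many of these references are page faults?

6

0: fault, frames (0)
9: fault, frames (0 9)
8: fault, frames (0 9 8)
7: fault, evict 0, frames (9 8 7)
8: hit
2: fault, evict 9, frames (7 8 2)
8: hit
2: hit
8: hit
9: fault, evict 7, frames (2 8 9)
Page faults: 6.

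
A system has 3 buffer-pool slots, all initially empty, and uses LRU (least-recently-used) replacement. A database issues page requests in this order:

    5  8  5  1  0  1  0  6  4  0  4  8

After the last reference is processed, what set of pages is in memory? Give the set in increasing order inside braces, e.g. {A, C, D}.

5 → miss, frames {5}
8 → miss, frames {5,8}
5 → hit
1 → miss, frames {8,5,1}
0 → miss, evict 8, frames {5,1,0}
1 → hit
0 → hit
6 → miss, evict 5, frames {1,0,6}
4 → miss, evict 1, frames {0,6,4}
0 → hit
4 → hit
8 → miss, evict 6, frames {0,4,8}

{0, 4, 8}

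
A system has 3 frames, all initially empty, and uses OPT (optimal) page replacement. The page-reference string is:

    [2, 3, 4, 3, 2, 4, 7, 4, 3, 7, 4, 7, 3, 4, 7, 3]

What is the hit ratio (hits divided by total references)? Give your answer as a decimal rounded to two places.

0.75

2: miss, frames (2)
3: miss, frames (2 3)
4: miss, frames (2 3 4)
3: hit
2: hit
4: hit
7: miss, evict 2, frames (3 4 7)
4: hit
3: hit
7: hit
4: hit
7: hit
3: hit
4: hit
7: hit
3: hit
Hits: 12 of 16 references → 12/16 = 0.7500.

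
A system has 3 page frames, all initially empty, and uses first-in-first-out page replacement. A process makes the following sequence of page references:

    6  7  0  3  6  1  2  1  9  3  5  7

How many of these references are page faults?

6: fault, frames (6)
7: fault, frames (6 7)
0: fault, frames (6 7 0)
3: fault, evict 6, frames (7 0 3)
6: fault, evict 7, frames (0 3 6)
1: fault, evict 0, frames (3 6 1)
2: fault, evict 3, frames (6 1 2)
1: hit
9: fault, evict 6, frames (1 2 9)
3: fault, evict 1, frames (2 9 3)
5: fault, evict 2, frames (9 3 5)
7: fault, evict 9, frames (3 5 7)
Page faults: 11.

11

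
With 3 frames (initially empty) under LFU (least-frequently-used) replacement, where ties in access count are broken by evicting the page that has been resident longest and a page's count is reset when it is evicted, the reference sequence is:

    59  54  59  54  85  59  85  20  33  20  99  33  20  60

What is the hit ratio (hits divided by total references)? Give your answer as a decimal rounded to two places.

59: miss, frames [59]
54: miss, frames [59, 54]
59: hit
54: hit
85: miss, frames [59, 54, 85]
59: hit
85: hit
20: miss, evict 54, frames [59, 85, 20]
33: miss, evict 20, frames [59, 85, 33]
20: miss, evict 33, frames [59, 85, 20]
99: miss, evict 20, frames [59, 85, 99]
33: miss, evict 99, frames [59, 85, 33]
20: miss, evict 33, frames [59, 85, 20]
60: miss, evict 20, frames [59, 85, 60]
Hits: 4 of 14 references → 4/14 = 0.2857.

0.29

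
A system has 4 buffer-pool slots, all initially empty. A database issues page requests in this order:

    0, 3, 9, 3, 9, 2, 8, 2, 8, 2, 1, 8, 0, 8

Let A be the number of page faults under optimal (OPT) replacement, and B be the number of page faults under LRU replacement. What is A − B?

Under OPT: F F F . . F F . . . F . . . → 6 faults.
Under LRU: F F F . . F F . . . F . F . → 7 faults.
A − B = 6 − 7 = -1.

-1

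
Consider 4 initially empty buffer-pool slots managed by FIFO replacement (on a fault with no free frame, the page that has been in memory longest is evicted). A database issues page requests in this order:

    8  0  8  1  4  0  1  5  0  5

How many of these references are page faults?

5

8: fault, frames {8}
0: fault, frames {8,0}
8: hit
1: fault, frames {8,0,1}
4: fault, frames {8,0,1,4}
0: hit
1: hit
5: fault, evict 8, frames {0,1,4,5}
0: hit
5: hit
Page faults: 5.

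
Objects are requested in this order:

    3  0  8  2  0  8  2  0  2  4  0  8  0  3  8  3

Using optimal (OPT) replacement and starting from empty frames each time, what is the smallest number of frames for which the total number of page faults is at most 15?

f=1: 16 faults
f=2: 9 faults
f=3: 6 faults
f=4: 5 faults
f=5: 5 faults
Smallest f with faults ≤ 15 is 2.

2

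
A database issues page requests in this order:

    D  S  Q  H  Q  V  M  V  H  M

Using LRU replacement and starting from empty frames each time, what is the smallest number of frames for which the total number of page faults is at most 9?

f=1: 10 faults
f=2: 8 faults
f=3: 7 faults
f=4: 6 faults
f=5: 6 faults
f=6: 6 faults
Smallest f with faults ≤ 9 is 2.

2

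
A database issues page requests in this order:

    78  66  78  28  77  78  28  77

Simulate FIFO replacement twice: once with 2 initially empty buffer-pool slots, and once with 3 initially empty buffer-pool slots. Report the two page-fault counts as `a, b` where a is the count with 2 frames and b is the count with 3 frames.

7, 5

2 frames: F F . F F F F F → 7 faults.
3 frames: F F . F F F . . → 5 faults.
5 < 7: adding a frame reduced faults, as is typical.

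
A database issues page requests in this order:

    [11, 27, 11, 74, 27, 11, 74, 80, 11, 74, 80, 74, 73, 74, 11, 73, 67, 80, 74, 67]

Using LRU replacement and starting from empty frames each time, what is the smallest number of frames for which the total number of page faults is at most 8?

f=1: 20 faults
f=2: 17 faults
f=3: 9 faults
f=4: 8 faults
f=5: 6 faults
f=6: 6 faults
Smallest f with faults ≤ 8 is 4.

4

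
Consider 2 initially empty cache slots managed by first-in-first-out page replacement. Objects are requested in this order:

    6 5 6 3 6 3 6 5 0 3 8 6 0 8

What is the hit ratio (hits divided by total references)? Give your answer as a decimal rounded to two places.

6 → miss, frames {6}
5 → miss, frames {6,5}
6 → hit
3 → miss, evict 6, frames {5,3}
6 → miss, evict 5, frames {3,6}
3 → hit
6 → hit
5 → miss, evict 3, frames {6,5}
0 → miss, evict 6, frames {5,0}
3 → miss, evict 5, frames {0,3}
8 → miss, evict 0, frames {3,8}
6 → miss, evict 3, frames {8,6}
0 → miss, evict 8, frames {6,0}
8 → miss, evict 6, frames {0,8}
Hits: 3 of 14 references → 3/14 = 0.2143.

0.21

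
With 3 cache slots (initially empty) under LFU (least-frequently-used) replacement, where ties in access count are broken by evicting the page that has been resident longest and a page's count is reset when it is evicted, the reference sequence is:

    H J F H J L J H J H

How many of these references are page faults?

H: miss, frames (H)
J: miss, frames (H J)
F: miss, frames (H J F)
H: hit
J: hit
L: miss, evict F, frames (H J L)
J: hit
H: hit
J: hit
H: hit
Page faults: 4.

4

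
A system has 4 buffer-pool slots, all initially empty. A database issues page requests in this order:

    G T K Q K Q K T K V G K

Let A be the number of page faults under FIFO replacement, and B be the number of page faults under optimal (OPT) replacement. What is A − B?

1

Under FIFO: F F F F . . . . . F F . → 6 faults.
Under OPT: F F F F . . . . . F . . → 5 faults.
A − B = 6 − 5 = 1.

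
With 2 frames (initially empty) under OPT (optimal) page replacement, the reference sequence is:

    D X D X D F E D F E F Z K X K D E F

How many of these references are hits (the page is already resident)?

7

D: fault, frames (D)
X: fault, frames (D X)
D: hit
X: hit
D: hit
F: fault, evict X, frames (D F)
E: fault, evict F, frames (D E)
D: hit
F: fault, evict D, frames (E F)
E: hit
F: hit
Z: fault, evict F, frames (E Z)
K: fault, evict Z, frames (E K)
X: fault, evict E, frames (K X)
K: hit
D: fault, evict X, frames (K D)
E: fault, evict D, frames (K E)
F: fault, evict E, frames (K F)
Hits: 7.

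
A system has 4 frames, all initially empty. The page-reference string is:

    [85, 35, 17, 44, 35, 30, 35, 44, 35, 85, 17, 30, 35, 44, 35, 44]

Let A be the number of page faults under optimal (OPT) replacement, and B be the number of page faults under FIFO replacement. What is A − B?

Under OPT: F F F F . F . . . . F . . . . . → 6 faults.
Under FIFO: F F F F . F . . . F . . F . . . → 7 faults.
A − B = 6 − 7 = -1.

-1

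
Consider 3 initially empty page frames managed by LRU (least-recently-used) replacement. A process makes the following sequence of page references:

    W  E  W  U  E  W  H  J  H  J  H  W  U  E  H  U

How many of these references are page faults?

8

W: miss, frames [W]
E: miss, frames [W, E]
W: hit
U: miss, frames [E, W, U]
E: hit
W: hit
H: miss, evict U, frames [E, W, H]
J: miss, evict E, frames [W, H, J]
H: hit
J: hit
H: hit
W: hit
U: miss, evict J, frames [H, W, U]
E: miss, evict H, frames [W, U, E]
H: miss, evict W, frames [U, E, H]
U: hit
Page faults: 8.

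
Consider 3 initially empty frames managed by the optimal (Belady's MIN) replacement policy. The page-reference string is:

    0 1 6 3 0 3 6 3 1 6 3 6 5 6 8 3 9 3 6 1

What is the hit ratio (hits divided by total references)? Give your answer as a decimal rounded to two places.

0 → miss, frames [0]
1 → miss, frames [0, 1]
6 → miss, frames [0, 1, 6]
3 → miss, evict 1, frames [0, 6, 3]
0 → hit
3 → hit
6 → hit
3 → hit
1 → miss, evict 0, frames [6, 3, 1]
6 → hit
3 → hit
6 → hit
5 → miss, evict 1, frames [6, 3, 5]
6 → hit
8 → miss, evict 5, frames [6, 3, 8]
3 → hit
9 → miss, evict 8, frames [6, 3, 9]
3 → hit
6 → hit
1 → miss, evict 9, frames [6, 3, 1]
Hits: 11 of 20 references → 11/20 = 0.5500.

0.55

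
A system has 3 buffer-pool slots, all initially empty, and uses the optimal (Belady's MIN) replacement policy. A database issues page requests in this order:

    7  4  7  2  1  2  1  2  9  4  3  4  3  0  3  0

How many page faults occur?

7

7: miss, frames {7}
4: miss, frames {7,4}
7: hit
2: miss, frames {7,4,2}
1: miss, evict 7, frames {4,2,1}
2: hit
1: hit
2: hit
9: miss, evict 1, frames {4,2,9}
4: hit
3: miss, evict 9, frames {4,2,3}
4: hit
3: hit
0: miss, evict 2, frames {4,3,0}
3: hit
0: hit
Page faults: 7.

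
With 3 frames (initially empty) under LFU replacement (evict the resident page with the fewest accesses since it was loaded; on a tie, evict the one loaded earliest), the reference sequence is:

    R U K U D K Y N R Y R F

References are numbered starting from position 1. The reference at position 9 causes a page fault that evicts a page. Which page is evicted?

N

pos 1: R → miss, frames [R]
pos 2: U → miss, frames [R, U]
pos 3: K → miss, frames [R, U, K]
pos 4: U → hit
pos 5: D → miss, evict R, frames [U, K, D]
pos 6: K → hit
pos 7: Y → miss, evict D, frames [U, K, Y]
pos 8: N → miss, evict Y, frames [U, K, N]
pos 9: R → miss, evict N, frames [U, K, R]
At position 9, page N is evicted.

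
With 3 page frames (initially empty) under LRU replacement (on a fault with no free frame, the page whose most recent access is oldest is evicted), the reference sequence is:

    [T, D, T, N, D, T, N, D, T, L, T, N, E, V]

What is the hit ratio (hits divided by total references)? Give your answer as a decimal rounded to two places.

T: fault, frames (T)
D: fault, frames (T D)
T: hit
N: fault, frames (D T N)
D: hit
T: hit
N: hit
D: hit
T: hit
L: fault, evict N, frames (D T L)
T: hit
N: fault, evict D, frames (L T N)
E: fault, evict L, frames (T N E)
V: fault, evict T, frames (N E V)
Hits: 7 of 14 references → 7/14 = 0.5000.

0.50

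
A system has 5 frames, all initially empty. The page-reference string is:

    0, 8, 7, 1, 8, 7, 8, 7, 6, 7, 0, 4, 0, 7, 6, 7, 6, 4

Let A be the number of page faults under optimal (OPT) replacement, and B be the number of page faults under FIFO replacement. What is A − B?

Under OPT: F F F F . . . . F . . F . . . . . . → 6 faults.
Under FIFO: F F F F . . . . F . . F F . . . . . → 7 faults.
A − B = 6 − 7 = -1.

-1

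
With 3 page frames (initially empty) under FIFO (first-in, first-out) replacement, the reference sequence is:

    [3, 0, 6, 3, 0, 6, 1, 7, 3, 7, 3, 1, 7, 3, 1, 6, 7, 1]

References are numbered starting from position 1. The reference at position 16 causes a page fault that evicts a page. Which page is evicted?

pos 1: 3: miss, frames (3)
pos 2: 0: miss, frames (3 0)
pos 3: 6: miss, frames (3 0 6)
pos 4: 3: hit
pos 5: 0: hit
pos 6: 6: hit
pos 7: 1: miss, evict 3, frames (0 6 1)
pos 8: 7: miss, evict 0, frames (6 1 7)
pos 9: 3: miss, evict 6, frames (1 7 3)
pos 10: 7: hit
pos 11: 3: hit
pos 12: 1: hit
pos 13: 7: hit
pos 14: 3: hit
pos 15: 1: hit
pos 16: 6: miss, evict 1, frames (7 3 6)
At position 16, page 1 is evicted.

1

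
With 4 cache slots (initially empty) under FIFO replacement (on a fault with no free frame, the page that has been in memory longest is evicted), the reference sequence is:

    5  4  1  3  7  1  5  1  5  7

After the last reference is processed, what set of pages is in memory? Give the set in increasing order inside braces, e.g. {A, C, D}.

5: miss, frames {5}
4: miss, frames {5,4}
1: miss, frames {5,4,1}
3: miss, frames {5,4,1,3}
7: miss, evict 5, frames {4,1,3,7}
1: hit
5: miss, evict 4, frames {1,3,7,5}
1: hit
5: hit
7: hit

{1, 3, 5, 7}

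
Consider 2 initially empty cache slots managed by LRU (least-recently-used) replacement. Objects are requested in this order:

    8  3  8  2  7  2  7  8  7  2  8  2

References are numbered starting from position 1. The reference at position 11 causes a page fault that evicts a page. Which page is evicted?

pos 1: 8 → fault, frames (8)
pos 2: 3 → fault, frames (8 3)
pos 3: 8 → hit
pos 4: 2 → fault, evict 3, frames (8 2)
pos 5: 7 → fault, evict 8, frames (2 7)
pos 6: 2 → hit
pos 7: 7 → hit
pos 8: 8 → fault, evict 2, frames (7 8)
pos 9: 7 → hit
pos 10: 2 → fault, evict 8, frames (7 2)
pos 11: 8 → fault, evict 7, frames (2 8)
At position 11, page 7 is evicted.

7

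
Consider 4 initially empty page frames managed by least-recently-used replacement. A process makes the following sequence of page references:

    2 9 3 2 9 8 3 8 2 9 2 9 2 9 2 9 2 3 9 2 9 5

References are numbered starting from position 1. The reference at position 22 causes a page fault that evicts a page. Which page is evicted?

pos 1: 2: miss, frames {2}
pos 2: 9: miss, frames {2,9}
pos 3: 3: miss, frames {2,9,3}
pos 4: 2: hit
pos 5: 9: hit
pos 6: 8: miss, frames {3,2,9,8}
pos 7: 3: hit
pos 8: 8: hit
pos 9: 2: hit
pos 10: 9: hit
pos 11: 2: hit
pos 12: 9: hit
pos 13: 2: hit
pos 14: 9: hit
pos 15: 2: hit
pos 16: 9: hit
pos 17: 2: hit
pos 18: 3: hit
pos 19: 9: hit
pos 20: 2: hit
pos 21: 9: hit
pos 22: 5: miss, evict 8, frames {3,2,9,5}
At position 22, page 8 is evicted.

8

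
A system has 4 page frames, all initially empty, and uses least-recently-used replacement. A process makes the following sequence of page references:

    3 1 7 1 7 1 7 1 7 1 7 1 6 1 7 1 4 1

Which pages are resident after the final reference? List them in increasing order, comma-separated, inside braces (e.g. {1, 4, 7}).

3: miss, frames [3]
1: miss, frames [3, 1]
7: miss, frames [3, 1, 7]
1: hit
7: hit
1: hit
7: hit
1: hit
7: hit
1: hit
7: hit
1: hit
6: miss, frames [3, 7, 1, 6]
1: hit
7: hit
1: hit
4: miss, evict 3, frames [6, 7, 1, 4]
1: hit

{1, 4, 6, 7}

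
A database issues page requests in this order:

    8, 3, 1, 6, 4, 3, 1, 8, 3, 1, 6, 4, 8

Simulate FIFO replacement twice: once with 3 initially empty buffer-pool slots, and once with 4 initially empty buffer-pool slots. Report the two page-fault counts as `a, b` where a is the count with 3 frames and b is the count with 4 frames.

3 frames: F F F F F F F F . . F F . → 10 faults.
4 frames: F F F F F . . F F F F F F → 11 faults.
11 > 10: adding a frame increased faults — Belady's anomaly.

10, 11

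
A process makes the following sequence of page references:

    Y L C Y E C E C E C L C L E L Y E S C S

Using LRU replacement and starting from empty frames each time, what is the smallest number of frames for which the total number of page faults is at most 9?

3

f=1: 20 faults
f=2: 12 faults
f=3: 8 faults
f=4: 6 faults
f=5: 5 faults
Smallest f with faults ≤ 9 is 3.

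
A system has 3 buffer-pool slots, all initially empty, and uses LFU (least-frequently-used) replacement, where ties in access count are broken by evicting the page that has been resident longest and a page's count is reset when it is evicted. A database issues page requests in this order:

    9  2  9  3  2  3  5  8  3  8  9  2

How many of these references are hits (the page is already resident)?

9: miss, frames {9}
2: miss, frames {9,2}
9: hit
3: miss, frames {9,2,3}
2: hit
3: hit
5: miss, evict 9, frames {2,3,5}
8: miss, evict 5, frames {2,3,8}
3: hit
8: hit
9: miss, evict 2, frames {3,8,9}
2: miss, evict 9, frames {3,8,2}
Hits: 5.

5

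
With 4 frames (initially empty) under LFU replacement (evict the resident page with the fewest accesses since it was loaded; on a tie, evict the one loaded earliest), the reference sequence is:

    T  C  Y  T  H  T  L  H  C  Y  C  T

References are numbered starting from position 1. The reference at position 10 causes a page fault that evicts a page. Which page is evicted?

L

pos 1: T: miss, frames [T]
pos 2: C: miss, frames [T, C]
pos 3: Y: miss, frames [T, C, Y]
pos 4: T: hit
pos 5: H: miss, frames [T, C, Y, H]
pos 6: T: hit
pos 7: L: miss, evict C, frames [T, Y, H, L]
pos 8: H: hit
pos 9: C: miss, evict Y, frames [T, H, L, C]
pos 10: Y: miss, evict L, frames [T, H, C, Y]
At position 10, page L is evicted.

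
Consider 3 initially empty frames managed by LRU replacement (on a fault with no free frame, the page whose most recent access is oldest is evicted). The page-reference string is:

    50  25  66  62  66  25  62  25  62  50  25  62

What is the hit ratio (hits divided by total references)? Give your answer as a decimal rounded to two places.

0.58

50: fault, frames {50}
25: fault, frames {50,25}
66: fault, frames {50,25,66}
62: fault, evict 50, frames {25,66,62}
66: hit
25: hit
62: hit
25: hit
62: hit
50: fault, evict 66, frames {25,62,50}
25: hit
62: hit
Hits: 7 of 12 references → 7/12 = 0.5833.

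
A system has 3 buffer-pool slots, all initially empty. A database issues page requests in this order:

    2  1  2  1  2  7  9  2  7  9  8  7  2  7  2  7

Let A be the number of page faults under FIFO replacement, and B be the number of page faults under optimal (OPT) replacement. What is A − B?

Under FIFO: F F . . . F F F . . F F . . . . → 7 faults.
Under OPT: F F . . . F F . . . F . . . . . → 5 faults.
A − B = 7 − 5 = 2.

2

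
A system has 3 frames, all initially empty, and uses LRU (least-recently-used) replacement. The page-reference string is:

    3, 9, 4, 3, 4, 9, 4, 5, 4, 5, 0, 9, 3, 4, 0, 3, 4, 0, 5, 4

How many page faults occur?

3 -> fault, frames {3}
9 -> fault, frames {3,9}
4 -> fault, frames {3,9,4}
3 -> hit
4 -> hit
9 -> hit
4 -> hit
5 -> fault, evict 3, frames {9,4,5}
4 -> hit
5 -> hit
0 -> fault, evict 9, frames {4,5,0}
9 -> fault, evict 4, frames {5,0,9}
3 -> fault, evict 5, frames {0,9,3}
4 -> fault, evict 0, frames {9,3,4}
0 -> fault, evict 9, frames {3,4,0}
3 -> hit
4 -> hit
0 -> hit
5 -> fault, evict 3, frames {4,0,5}
4 -> hit
Page faults: 10.

10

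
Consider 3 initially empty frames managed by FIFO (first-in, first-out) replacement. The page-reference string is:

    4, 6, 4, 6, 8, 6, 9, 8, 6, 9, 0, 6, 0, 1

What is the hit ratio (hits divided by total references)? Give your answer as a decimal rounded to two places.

0.50

4 → miss, frames {4}
6 → miss, frames {4,6}
4 → hit
6 → hit
8 → miss, frames {4,6,8}
6 → hit
9 → miss, evict 4, frames {6,8,9}
8 → hit
6 → hit
9 → hit
0 → miss, evict 6, frames {8,9,0}
6 → miss, evict 8, frames {9,0,6}
0 → hit
1 → miss, evict 9, frames {0,6,1}
Hits: 7 of 14 references → 7/14 = 0.5000.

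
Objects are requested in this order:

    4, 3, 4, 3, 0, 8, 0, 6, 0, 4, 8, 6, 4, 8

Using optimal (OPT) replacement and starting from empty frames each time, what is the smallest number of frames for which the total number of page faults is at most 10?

f=1: 14 faults
f=2: 8 faults
f=3: 6 faults
f=4: 5 faults
f=5: 5 faults
Smallest f with faults ≤ 10 is 2.

2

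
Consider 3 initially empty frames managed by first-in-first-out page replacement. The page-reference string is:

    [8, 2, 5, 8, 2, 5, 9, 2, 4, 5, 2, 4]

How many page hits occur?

6

8 -> miss, frames (8)
2 -> miss, frames (8 2)
5 -> miss, frames (8 2 5)
8 -> hit
2 -> hit
5 -> hit
9 -> miss, evict 8, frames (2 5 9)
2 -> hit
4 -> miss, evict 2, frames (5 9 4)
5 -> hit
2 -> miss, evict 5, frames (9 4 2)
4 -> hit
Hits: 6.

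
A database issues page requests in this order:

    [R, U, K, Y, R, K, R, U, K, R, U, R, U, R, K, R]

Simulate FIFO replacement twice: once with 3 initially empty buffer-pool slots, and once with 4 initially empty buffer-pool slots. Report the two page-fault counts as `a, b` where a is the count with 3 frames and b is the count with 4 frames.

7, 4

3 frames: F F F F F . . F F . . . . . . . → 7 faults.
4 frames: F F F F . . . . . . . . . . . . → 4 faults.
4 < 7: adding a frame reduced faults, as is typical.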